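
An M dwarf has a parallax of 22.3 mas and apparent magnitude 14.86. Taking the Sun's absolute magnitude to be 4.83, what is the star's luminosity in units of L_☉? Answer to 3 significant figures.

d = 1/p = 1000/22.3 mas = 44.84 pc
M = m − 5 log₁₀ d + 5 = 14.86 − 5·1.6517 + 5 = 11.602
M − M_☉ = 11.602 − 4.83 = 6.772
L/L_☉ = 10^(−0.4 × 6.772) = 1.956×10^-3

L/L_☉ ≈ 1.96×10^-3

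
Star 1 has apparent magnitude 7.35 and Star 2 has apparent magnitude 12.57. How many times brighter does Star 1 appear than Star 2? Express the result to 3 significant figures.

122

Δm = 7.35 − (12.57) = -5.22
Flux ratio = 10^(−0.4 Δm) = 10^(−0.4 × -5.22) = 10^2.088 = 122.5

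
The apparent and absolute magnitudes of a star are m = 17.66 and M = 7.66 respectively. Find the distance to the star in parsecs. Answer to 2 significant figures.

d ≈ 1000 pc

μ = m − M = 10.000
m − M = 5 log₁₀ d − 5
log₁₀ d = (m − M)/5 + 1 = 3.0000
d = 10^3.0000 = 1000 pc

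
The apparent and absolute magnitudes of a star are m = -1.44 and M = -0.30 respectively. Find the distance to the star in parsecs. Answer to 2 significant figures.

d ≈ 5.9 pc

μ = m − M = -1.140
m − M = 5 log₁₀ d − 5
log₁₀ d = (m − M)/5 + 1 = 0.7720
d = 10^0.7720 = 5.916 pc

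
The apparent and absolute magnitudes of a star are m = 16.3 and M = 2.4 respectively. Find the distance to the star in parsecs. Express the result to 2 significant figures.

d ≈ 6000 pc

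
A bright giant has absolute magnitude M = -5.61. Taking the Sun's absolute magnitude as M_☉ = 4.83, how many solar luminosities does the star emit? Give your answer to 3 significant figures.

L/L_☉ ≈ 15000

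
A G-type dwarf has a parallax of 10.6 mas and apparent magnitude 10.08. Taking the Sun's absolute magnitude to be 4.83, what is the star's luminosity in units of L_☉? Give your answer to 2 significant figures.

d = 1/p = 1000/10.6 mas = 94.34 pc
M = m − 5 log₁₀ d + 5 = 10.08 − 5·1.9747 + 5 = 5.207
M − M_☉ = 5.207 − 4.83 = 0.377
L/L_☉ = 10^(−0.4 × 0.377) = 0.7069

L/L_☉ ≈ 0.71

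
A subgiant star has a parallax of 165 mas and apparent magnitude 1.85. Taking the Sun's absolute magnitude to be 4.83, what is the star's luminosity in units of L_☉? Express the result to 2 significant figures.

L/L_☉ ≈ 5.7

d = 1/p = 1000/165 mas = 6.061 pc
M = m − 5 log₁₀ d + 5 = 1.85 − 5·0.7825 + 5 = 2.937
M − M_☉ = 2.937 − 4.83 = -1.893
L/L_☉ = 10^(−0.4 × -1.893) = 5.715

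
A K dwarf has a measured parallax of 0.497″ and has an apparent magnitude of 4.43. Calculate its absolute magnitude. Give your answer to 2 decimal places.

M ≈ 7.91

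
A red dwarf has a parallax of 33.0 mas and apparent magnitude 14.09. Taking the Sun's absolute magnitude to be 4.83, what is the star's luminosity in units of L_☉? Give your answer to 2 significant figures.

d = 1/p = 1000/33.0 mas = 30.30 pc
M = m − 5 log₁₀ d + 5 = 14.09 − 5·1.4815 + 5 = 11.683
M − M_☉ = 11.683 − 4.83 = 6.853
L/L_☉ = 10^(−0.4 × 6.853) = 1.815×10^-3

L/L_☉ ≈ 1.8×10^-3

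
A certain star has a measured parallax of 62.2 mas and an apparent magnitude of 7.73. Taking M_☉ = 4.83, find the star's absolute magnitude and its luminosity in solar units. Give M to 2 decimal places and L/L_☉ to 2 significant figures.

d = 1/p = 1000/62.2 mas = 16.08 pc
M = m − 5 log₁₀ d + 5 = 7.73 − 5·1.2062 + 5 = 6.699
M − M_☉ = 6.699 − 4.83 = 1.869
L/L_☉ = 10^(−0.4 × 1.869) = 0.1788

M ≈ 6.70; L/L_☉ ≈ 0.18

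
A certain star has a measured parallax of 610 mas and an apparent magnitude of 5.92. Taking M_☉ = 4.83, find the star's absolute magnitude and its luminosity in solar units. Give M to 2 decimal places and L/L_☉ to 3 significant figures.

d = 1/p = 1000/610 mas = 1.639 pc
M = m − 5 log₁₀ d + 5 = 5.92 − 5·0.2147 + 5 = 9.847
M − M_☉ = 9.847 − 4.83 = 5.017
L/L_☉ = 10^(−0.4 × 5.017) = 9.848×10^-3

M ≈ 9.85; L/L_☉ ≈ 9.85×10^-3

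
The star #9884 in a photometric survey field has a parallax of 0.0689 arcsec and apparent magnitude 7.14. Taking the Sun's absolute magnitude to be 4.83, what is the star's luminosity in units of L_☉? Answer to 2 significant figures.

L/L_☉ ≈ 0.25

d = 1/p = 1/0.0689″ = 14.51 pc
M = m − 5 log₁₀ d + 5 = 7.14 − 5·1.1618 + 5 = 6.331
M − M_☉ = 6.331 − 4.83 = 1.501
L/L_☉ = 10^(−0.4 × 1.501) = 0.2509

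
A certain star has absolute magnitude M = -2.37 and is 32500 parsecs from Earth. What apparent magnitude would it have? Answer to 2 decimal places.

m = M + 5 log₁₀ d − 5 = -2.37 + 5·4.5119 − 5 = 15.189

m ≈ 15.19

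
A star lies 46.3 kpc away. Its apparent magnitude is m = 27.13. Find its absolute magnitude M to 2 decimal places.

M ≈ 8.80

d = 46.3 kpc = 46300 pc
5 log₁₀(d/10 pc) = 5 log₁₀(46300) − 5 = 18.328
M = m − 5 log₁₀(d/10) = 27.13 − 18.328 = 8.802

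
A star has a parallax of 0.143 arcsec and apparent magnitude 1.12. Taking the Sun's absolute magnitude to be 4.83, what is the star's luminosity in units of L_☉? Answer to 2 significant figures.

d = 1/p = 1/0.143″ = 6.993 pc
M = m − 5 log₁₀ d + 5 = 1.12 − 5·0.8447 + 5 = 1.897
M − M_☉ = 1.897 − 4.83 = -2.933
L/L_☉ = 10^(−0.4 × -2.933) = 14.90

L/L_☉ ≈ 15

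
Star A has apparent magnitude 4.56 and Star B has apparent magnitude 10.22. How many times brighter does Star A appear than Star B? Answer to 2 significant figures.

Δm = 4.56 − (10.22) = -5.66
Flux ratio = 10^(−0.4 Δm) = 10^(−0.4 × -5.66) = 10^2.264 = 183.7

180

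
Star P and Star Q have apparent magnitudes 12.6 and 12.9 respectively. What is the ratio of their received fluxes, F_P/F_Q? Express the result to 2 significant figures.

F_P/F_Q ≈ 1.3

Δm = 12.6 − (12.9) = -0.3
Flux ratio = 10^(−0.4 Δm) = 10^(−0.4 × -0.3) = 10^0.120 = 1.318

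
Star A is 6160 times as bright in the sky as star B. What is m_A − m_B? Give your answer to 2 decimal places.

Pogson: Δm = −2.5 log₁₀(ratio) = −2.5 log₁₀(6160) = −2.5 × 3.7896 = -9.474
Star A is brighter, so it has the smaller magnitude: the difference is negative.

m_A − m_B ≈ -9.47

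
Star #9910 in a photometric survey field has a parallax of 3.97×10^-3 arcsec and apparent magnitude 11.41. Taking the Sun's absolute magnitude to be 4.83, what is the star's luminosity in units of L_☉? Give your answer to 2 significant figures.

L/L_☉ ≈ 1.5

d = 1/p = 1/3.97×10^-3″ = 251.9 pc
M = m − 5 log₁₀ d + 5 = 11.41 − 5·2.4012 + 5 = 4.404
M − M_☉ = 4.404 − 4.83 = -0.426
L/L_☉ = 10^(−0.4 × -0.426) = 1.481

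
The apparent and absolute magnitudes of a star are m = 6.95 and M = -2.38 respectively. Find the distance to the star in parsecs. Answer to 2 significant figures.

μ = m − M = 9.330
m − M = 5 log₁₀ d − 5
log₁₀ d = (m − M)/5 + 1 = 2.8660
d = 10^2.8660 = 734.5 pc

d ≈ 730 pc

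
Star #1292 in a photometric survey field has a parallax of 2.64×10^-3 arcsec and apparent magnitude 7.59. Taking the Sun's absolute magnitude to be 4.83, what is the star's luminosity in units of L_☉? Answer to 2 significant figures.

d = 1/p = 1/2.64×10^-3″ = 378.8 pc
M = m − 5 log₁₀ d + 5 = 7.59 − 5·2.5784 + 5 = -0.302
M − M_☉ = -0.302 − 4.83 = -5.132
L/L_☉ = 10^(−0.4 × -5.132) = 112.9

L/L_☉ ≈ 110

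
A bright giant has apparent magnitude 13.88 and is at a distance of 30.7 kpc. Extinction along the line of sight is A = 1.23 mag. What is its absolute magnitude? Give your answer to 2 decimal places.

M ≈ -4.79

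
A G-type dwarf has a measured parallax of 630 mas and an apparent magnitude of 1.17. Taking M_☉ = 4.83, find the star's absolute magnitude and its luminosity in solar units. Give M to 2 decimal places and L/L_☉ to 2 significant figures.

d = 1/p = 1000/630 mas = 1.587 pc
M = m − 5 log₁₀ d + 5 = 1.17 − 5·0.2007 + 5 = 5.167
M − M_☉ = 5.167 − 4.83 = 0.337
L/L_☉ = 10^(−0.4 × 0.337) = 0.7334

M ≈ 5.17; L/L_☉ ≈ 0.73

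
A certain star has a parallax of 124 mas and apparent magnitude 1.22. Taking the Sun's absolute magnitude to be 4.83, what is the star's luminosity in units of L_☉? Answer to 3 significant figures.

d = 1/p = 1000/124 mas = 8.065 pc
M = m − 5 log₁₀ d + 5 = 1.22 − 5·0.9066 + 5 = 1.687
M − M_☉ = 1.687 − 4.83 = -3.143
L/L_☉ = 10^(−0.4 × -3.143) = 18.08

L/L_☉ ≈ 18.1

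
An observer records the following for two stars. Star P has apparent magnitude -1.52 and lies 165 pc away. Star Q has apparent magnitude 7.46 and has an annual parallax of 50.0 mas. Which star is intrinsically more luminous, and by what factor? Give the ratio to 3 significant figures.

Star P is more luminous, by a factor of 266000.

Star P: M = m − 5 log₁₀ d + 5 = -1.52 − 5·2.2175 + 5 = -7.607
Star Q: p = 50.0 mas = 0.0500″ → d = 1/p = 20.00 pc
Star Q: M = m − 5 log₁₀ d + 5 = 7.46 − 5·1.3010 + 5 = 5.955
ΔM = M_P − M_Q = -7.607 − (5.955) = -13.562; smaller M is more luminous → Star P.
L ratio = 10^(0.4 |ΔM|) = 10^5.425 = 266000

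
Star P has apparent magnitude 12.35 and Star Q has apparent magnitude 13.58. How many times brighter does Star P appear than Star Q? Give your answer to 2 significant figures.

Magnitude difference = -1.23
Flux ratio = 10^(−0.4 Δm) = 10^(−0.4 × -1.23) = 10^0.492 = 3.105

3.1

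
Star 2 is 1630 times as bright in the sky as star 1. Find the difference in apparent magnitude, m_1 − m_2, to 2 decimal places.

Pogson: Δm = −2.5 log₁₀(ratio) = −2.5 log₁₀(1630) = −2.5 × 3.2122 = -8.030
Star 2 is brighter so has the smaller magnitude: m_1 − m_2 is positive.

m_1 − m_2 ≈ 8.03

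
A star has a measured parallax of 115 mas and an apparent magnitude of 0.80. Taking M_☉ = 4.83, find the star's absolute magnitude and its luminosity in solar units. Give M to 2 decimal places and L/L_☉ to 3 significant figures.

M ≈ 1.10; L/L_☉ ≈ 30.9

d = 1/p = 1000/115 mas = 8.696 pc
M = m − 5 log₁₀ d + 5 = 0.80 − 5·0.9393 + 5 = 1.103
M − M_☉ = 1.103 − 4.83 = -3.727
L/L_☉ = 10^(−0.4 × -3.727) = 30.95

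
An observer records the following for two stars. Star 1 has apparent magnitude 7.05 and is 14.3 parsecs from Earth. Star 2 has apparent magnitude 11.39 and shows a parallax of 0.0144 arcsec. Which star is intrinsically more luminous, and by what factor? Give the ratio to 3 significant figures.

Star 1 is more luminous, by a factor of 2.31.

Star 1: M = m − 5 log₁₀ d + 5 = 7.05 − 5·1.1553 + 5 = 6.273
Star 2: d = 1/p = 1/0.0144″ = 69.44 pc
Star 2: M = m − 5 log₁₀ d + 5 = 11.39 − 5·1.8416 + 5 = 7.182
ΔM = M_1 − M_2 = 6.273 − (7.182) = -0.908; smaller M is more luminous → Star 1.
L ratio = 10^(0.4 |ΔM|) = 10^0.363 = 2.309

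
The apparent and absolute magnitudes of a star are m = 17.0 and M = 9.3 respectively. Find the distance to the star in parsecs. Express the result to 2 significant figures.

μ = m − M = 7.700
m − M = 5 log₁₀ d − 5
log₁₀ d = (m − M)/5 + 1 = 2.5400
d = 10^2.5400 = 346.7 pc

d ≈ 350 pc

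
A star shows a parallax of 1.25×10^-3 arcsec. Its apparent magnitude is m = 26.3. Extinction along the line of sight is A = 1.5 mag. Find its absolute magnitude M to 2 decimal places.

M ≈ 15.28

d = 1/p = 1/1.25×10^-3″ = 800.0 pc
5 log₁₀(d/10 pc) = 5 log₁₀(800.0) − 5 = 9.515
M = m − 5 log₁₀(d/10) − A = 26.3 − 9.515 − 1.5 = 15.285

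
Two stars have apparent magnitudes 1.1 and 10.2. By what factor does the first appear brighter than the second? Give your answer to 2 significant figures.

Δm = 1.1 − (10.2) = -9.1
Flux ratio = 10^(−0.4 Δm) = 10^(−0.4 × -9.1) = 10^3.640 = 4365

4400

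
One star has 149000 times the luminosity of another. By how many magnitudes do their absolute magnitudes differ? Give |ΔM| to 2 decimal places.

|ΔM| ≈ 12.93

Pogson: ΔM = −2.5 log₁₀(ratio) = −2.5 log₁₀(149000) = −2.5 × 5.1732 = -12.933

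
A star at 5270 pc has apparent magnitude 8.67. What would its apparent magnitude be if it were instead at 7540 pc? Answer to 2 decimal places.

Flux ∝ 1/d², so Δm = 5 log₁₀(d₂/d₁) = 5 log₁₀(7540/5270) = 0.778
m₂ = m₁ + Δm = 8.67 + (0.778) = 9.448

m ≈ 9.45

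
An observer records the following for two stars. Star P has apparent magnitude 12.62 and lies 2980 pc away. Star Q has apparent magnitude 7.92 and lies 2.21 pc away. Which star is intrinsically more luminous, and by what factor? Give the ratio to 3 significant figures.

Star P: M = m − 5 log₁₀ d + 5 = 12.62 − 5·3.4742 + 5 = 0.249
Star Q: M = m − 5 log₁₀ d + 5 = 7.92 − 5·0.3444 + 5 = 11.198
ΔM = M_P − M_Q = 0.249 − (11.198) = -10.949; smaller M is more luminous → Star P.
L ratio = 10^(0.4 |ΔM|) = 10^4.380 = 23970

Star P is more luminous, by a factor of 24000.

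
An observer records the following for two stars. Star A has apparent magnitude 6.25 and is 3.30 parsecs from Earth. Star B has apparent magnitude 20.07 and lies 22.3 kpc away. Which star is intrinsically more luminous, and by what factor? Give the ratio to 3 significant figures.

Star B is more luminous, by a factor of 135.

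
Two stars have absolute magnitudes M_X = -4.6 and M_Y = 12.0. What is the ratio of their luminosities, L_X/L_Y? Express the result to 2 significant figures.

L_X/L_Y ≈ 4.4×10^6

ΔM = M_X − M_Y = -16.6
L_X/L_Y = 10^(−0.4 ΔM) = 10^6.640 = 4.365×10^6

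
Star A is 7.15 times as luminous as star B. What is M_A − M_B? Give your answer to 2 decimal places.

Pogson: ΔM = −2.5 log₁₀(ratio) = −2.5 log₁₀(7.15) = −2.5 × 0.8543 = -2.136
Star A is brighter, so it has the smaller magnitude: the difference is negative.

M_A − M_B ≈ -2.14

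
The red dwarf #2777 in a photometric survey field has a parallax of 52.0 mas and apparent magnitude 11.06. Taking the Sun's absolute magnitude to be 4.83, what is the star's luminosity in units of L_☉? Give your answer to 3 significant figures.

L/L_☉ ≈ 0.0119

d = 1/p = 1000/52.0 mas = 19.23 pc
M = m − 5 log₁₀ d + 5 = 11.06 − 5·1.2840 + 5 = 9.640
M − M_☉ = 9.640 − 4.83 = 4.810
L/L_☉ = 10^(−0.4 × 4.810) = 0.01191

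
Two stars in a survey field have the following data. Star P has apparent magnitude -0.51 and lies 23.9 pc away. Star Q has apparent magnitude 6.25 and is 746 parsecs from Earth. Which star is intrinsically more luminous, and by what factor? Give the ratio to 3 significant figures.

Star P: M = m − 5 log₁₀ d + 5 = -0.51 − 5·1.3784 + 5 = -2.402
Star Q: M = m − 5 log₁₀ d + 5 = 6.25 − 5·2.8727 + 5 = -3.114
ΔM = M_P − M_Q = -2.402 − (-3.114) = 0.712; smaller M is more luminous → Star Q.
L ratio = 10^(0.4 |ΔM|) = 10^0.285 = 1.926

Star Q is more luminous, by a factor of 1.93.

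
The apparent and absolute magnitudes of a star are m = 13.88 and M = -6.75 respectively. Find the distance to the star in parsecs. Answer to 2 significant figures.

d ≈ 130000 pc

Distance modulus: m − M = 13.88 − (-6.75) = 20.630
m − M = 5 log₁₀ d − 5
log₁₀ d = (m − M)/5 + 1 = 5.1260
d = 10^5.1260 = 133700 pc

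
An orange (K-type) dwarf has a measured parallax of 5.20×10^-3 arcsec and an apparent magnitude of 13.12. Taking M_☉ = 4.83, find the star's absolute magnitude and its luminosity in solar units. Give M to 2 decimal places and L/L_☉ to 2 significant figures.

M ≈ 6.70; L/L_☉ ≈ 0.18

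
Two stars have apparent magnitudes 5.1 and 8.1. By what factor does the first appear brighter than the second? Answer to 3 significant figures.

Magnitude difference = -3.0
Flux ratio = 10^(−0.4 Δm) = 10^(−0.4 × -3.0) = 10^1.200 = 15.85

15.8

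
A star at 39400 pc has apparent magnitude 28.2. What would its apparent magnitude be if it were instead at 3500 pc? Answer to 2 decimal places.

m ≈ 22.94

Flux ∝ 1/d², so Δm = 5 log₁₀(d₂/d₁) = 5 log₁₀(3500/39400) = -5.257
m₂ = m₁ + Δm = 28.2 + (-5.257) = 22.943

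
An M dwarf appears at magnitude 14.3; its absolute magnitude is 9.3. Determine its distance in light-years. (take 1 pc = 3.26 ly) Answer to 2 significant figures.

Distance modulus: m − M = 14.3 − (9.3) = 5.000
m − M = 5 log₁₀ d − 5
log₁₀ d = (m − M)/5 + 1 = 2.0000
d = 10^2.0000 = 100.0 pc
= 326.0 ly

d ≈ 330 ly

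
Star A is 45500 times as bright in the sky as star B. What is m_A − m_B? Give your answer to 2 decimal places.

m_A − m_B ≈ -11.65

Pogson: Δm = −2.5 log₁₀(ratio) = −2.5 log₁₀(45500) = −2.5 × 4.6580 = -11.645
Star A is brighter, so it has the smaller magnitude: the difference is negative.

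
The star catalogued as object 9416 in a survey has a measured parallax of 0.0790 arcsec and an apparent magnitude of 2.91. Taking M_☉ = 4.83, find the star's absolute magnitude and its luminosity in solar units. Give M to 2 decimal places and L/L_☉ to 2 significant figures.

M ≈ 2.40; L/L_☉ ≈ 9.4

d = 1/p = 1/0.0790″ = 12.66 pc
M = m − 5 log₁₀ d + 5 = 2.91 − 5·1.1024 + 5 = 2.398
M − M_☉ = 2.398 − 4.83 = -2.432
L/L_☉ = 10^(−0.4 × -2.432) = 9.392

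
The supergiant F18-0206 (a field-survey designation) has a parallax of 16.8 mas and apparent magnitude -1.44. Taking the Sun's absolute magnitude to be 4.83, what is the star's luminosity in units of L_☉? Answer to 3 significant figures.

d = 1/p = 1000/16.8 mas = 59.52 pc
M = m − 5 log₁₀ d + 5 = -1.44 − 5·1.7747 + 5 = -5.313
M − M_☉ = -5.313 − 4.83 = -10.143
L/L_☉ = 10^(−0.4 × -10.143) = 11410

L/L_☉ ≈ 11400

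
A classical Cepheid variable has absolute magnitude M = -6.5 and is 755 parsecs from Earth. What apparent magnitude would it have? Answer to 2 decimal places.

m ≈ 2.89

m = M + 5 log₁₀ d − 5 = -6.5 + 5·2.8779 − 5 = 2.890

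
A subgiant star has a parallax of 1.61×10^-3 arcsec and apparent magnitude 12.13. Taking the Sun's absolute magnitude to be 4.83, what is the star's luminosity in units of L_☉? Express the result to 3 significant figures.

L/L_☉ ≈ 4.64

d = 1/p = 1/1.61×10^-3″ = 621.1 pc
M = m − 5 log₁₀ d + 5 = 12.13 − 5·2.7932 + 5 = 3.164
M − M_☉ = 3.164 − 4.83 = -1.666
L/L_☉ = 10^(−0.4 × -1.666) = 4.638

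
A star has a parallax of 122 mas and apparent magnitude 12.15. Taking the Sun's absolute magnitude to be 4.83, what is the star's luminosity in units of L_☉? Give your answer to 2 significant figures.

d = 1/p = 1000/122 mas = 8.197 pc
M = m − 5 log₁₀ d + 5 = 12.15 − 5·0.9136 + 5 = 12.582
M − M_☉ = 12.582 − 4.83 = 7.752
L/L_☉ = 10^(−0.4 × 7.752) = 7.930×10^-4

L/L_☉ ≈ 7.9×10^-4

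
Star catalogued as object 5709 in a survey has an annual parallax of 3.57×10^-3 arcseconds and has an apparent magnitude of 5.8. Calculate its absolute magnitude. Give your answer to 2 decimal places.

d = 1/p = 1/3.57×10^-3″ = 280.1 pc
5 log₁₀(d/10 pc) = 5 log₁₀(280.1) − 5 = 7.237
M = m − 5 log₁₀(d/10) = 5.8 − 7.237 = -1.437

M ≈ -1.44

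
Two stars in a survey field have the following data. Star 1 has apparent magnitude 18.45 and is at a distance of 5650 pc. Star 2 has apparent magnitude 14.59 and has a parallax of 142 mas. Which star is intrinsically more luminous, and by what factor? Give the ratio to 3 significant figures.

Star 1: M = m − 5 log₁₀ d + 5 = 18.45 − 5·3.7520 + 5 = 4.690
Star 2: p = 142 mas = 0.142″ → d = 1/p = 7.042 pc
Star 2: M = m − 5 log₁₀ d + 5 = 14.59 − 5·0.8477 + 5 = 15.351
ΔM = M_1 − M_2 = 4.690 − (15.351) = -10.662; smaller M is more luminous → Star 1.
L ratio = 10^(0.4 |ΔM|) = 10^4.265 = 18390

Star 1 is more luminous, by a factor of 18400.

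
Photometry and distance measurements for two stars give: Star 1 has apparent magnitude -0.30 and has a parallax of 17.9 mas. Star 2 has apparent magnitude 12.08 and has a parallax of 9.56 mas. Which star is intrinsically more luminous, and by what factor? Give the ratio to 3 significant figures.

Star 1 is more luminous, by a factor of 25500.

Star 1: p = 17.9 mas = 0.0179″ → d = 1/p = 55.87 pc
Star 1: M = m − 5 log₁₀ d + 5 = -0.30 − 5·1.7471 + 5 = -4.036
Star 2: p = 9.56 mas = 9.56×10^-3″ → d = 1/p = 104.6 pc
Star 2: M = m − 5 log₁₀ d + 5 = 12.08 − 5·2.0195 + 5 = 6.982
ΔM = M_1 − M_2 = -4.036 − (6.982) = -11.018; smaller M is more luminous → Star 1.
L ratio = 10^(0.4 |ΔM|) = 10^4.407 = 25540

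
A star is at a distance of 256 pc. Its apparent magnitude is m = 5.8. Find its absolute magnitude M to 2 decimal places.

5 log₁₀(d/10 pc) = 5 log₁₀(256.0) − 5 = 7.041
M = m − 5 log₁₀(d/10) = 5.8 − 7.041 = -1.241

M ≈ -1.24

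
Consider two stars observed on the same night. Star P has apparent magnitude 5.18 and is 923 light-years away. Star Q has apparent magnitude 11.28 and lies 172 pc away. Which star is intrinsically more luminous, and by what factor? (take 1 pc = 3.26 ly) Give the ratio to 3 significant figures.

Star P is more luminous, by a factor of 746.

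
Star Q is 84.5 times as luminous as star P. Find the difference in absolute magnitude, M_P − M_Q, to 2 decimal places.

M_P − M_Q ≈ 4.82

Pogson: ΔM = −2.5 log₁₀(ratio) = −2.5 log₁₀(84.5) = −2.5 × 1.9269 = -4.817
Star Q is brighter so has the smaller magnitude: M_P − M_Q is positive.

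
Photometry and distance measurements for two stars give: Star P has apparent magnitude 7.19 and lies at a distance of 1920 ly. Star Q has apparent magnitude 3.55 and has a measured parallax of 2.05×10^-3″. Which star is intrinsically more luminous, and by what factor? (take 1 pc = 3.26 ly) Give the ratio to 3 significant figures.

Star P: d = 1920 ly / 3.26 = 589.0 pc
Star P: M = m − 5 log₁₀ d + 5 = 7.19 − 5·2.7701 + 5 = -1.660
Star Q: d = 1/p = 1/2.05×10^-3″ = 487.8 pc
Star Q: M = m − 5 log₁₀ d + 5 = 3.55 − 5·2.6882 + 5 = -4.891
ΔM = M_P − M_Q = -1.660 − (-4.891) = 3.231; smaller M is more luminous → Star Q.
L ratio = 10^(0.4 |ΔM|) = 10^1.292 = 19.60

Star Q is more luminous, by a factor of 19.6.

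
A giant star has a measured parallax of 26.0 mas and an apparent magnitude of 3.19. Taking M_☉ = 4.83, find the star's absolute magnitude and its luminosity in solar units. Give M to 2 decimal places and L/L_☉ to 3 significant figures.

M ≈ 0.26; L/L_☉ ≈ 67.0

d = 1/p = 1000/26.0 mas = 38.46 pc
M = m − 5 log₁₀ d + 5 = 3.19 − 5·1.5850 + 5 = 0.265
M − M_☉ = 0.265 − 4.83 = -4.565
L/L_☉ = 10^(−0.4 × -4.565) = 67.00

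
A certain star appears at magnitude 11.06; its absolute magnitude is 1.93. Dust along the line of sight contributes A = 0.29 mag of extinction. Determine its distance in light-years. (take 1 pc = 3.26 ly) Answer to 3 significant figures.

m − M = 5 log₁₀(d/10 pc) + A  ⇒  11.06 − (1.93) − 0.29 = 5 log₁₀(d/10)
8.840 = 5 log₁₀(d/10)
log₁₀ d = (m − M − A)/5 + 1 = 2.7680
d = 10^2.7680 = 586.1 pc
= 1911 ly

d ≈ 1910 ly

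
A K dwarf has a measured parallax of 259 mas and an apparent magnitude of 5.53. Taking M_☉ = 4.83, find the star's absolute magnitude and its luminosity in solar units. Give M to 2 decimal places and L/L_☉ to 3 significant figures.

M ≈ 7.60; L/L_☉ ≈ 0.0782

d = 1/p = 1000/259 mas = 3.861 pc
M = m − 5 log₁₀ d + 5 = 5.53 − 5·0.5867 + 5 = 7.596
M − M_☉ = 7.596 − 4.83 = 2.766
L/L_☉ = 10^(−0.4 × 2.766) = 0.07823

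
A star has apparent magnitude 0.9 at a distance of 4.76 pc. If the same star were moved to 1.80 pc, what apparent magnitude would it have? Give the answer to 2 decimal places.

Flux ∝ 1/d², so Δm = 5 log₁₀(d₂/d₁) = 5 log₁₀(1.80/4.76) = -2.112
m₂ = m₁ + Δm = 0.9 + (-2.112) = -1.212

m ≈ -1.21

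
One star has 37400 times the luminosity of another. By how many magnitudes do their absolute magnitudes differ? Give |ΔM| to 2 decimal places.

Pogson: ΔM = −2.5 log₁₀(ratio) = −2.5 log₁₀(37400) = −2.5 × 4.5729 = -11.432

|ΔM| ≈ 11.43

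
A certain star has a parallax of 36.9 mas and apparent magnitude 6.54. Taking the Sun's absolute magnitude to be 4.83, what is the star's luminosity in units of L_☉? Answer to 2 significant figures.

L/L_☉ ≈ 1.5

d = 1/p = 1000/36.9 mas = 27.10 pc
M = m − 5 log₁₀ d + 5 = 6.54 − 5·1.4330 + 5 = 4.375
M − M_☉ = 4.375 − 4.83 = -0.455
L/L_☉ = 10^(−0.4 × -0.455) = 1.520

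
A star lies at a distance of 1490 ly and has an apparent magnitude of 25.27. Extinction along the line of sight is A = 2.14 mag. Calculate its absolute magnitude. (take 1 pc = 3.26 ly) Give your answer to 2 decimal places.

d = 1490 ly / 3.26 = 457.1 pc
5 log₁₀(d/10 pc) = 5 log₁₀(457.1) − 5 = 8.300
M = m − 5 log₁₀(d/10) − A = 25.27 − 8.300 − 2.14 = 14.830

M ≈ 14.83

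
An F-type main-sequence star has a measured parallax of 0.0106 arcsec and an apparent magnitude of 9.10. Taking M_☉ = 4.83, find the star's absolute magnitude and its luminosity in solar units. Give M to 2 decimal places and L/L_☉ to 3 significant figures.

M ≈ 4.23; L/L_☉ ≈ 1.74

d = 1/p = 1/0.0106″ = 94.34 pc
M = m − 5 log₁₀ d + 5 = 9.10 − 5·1.9747 + 5 = 4.227
M − M_☉ = 4.227 − 4.83 = -0.603
L/L_☉ = 10^(−0.4 × -0.603) = 1.743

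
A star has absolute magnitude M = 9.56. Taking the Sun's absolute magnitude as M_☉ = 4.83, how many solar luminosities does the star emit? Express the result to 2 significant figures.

M − M_☉ = 9.56 − 4.83 = 4.730
L/L_☉ = 10^(−0.4 (M − M_☉)) = 10^-1.892 = 0.01282

L/L_☉ ≈ 0.013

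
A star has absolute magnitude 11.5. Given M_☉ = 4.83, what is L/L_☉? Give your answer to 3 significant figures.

M − M_☉ = 11.5 − 4.83 = 6.670
L/L_☉ = 10^(−0.4 (M − M_☉)) = 10^-2.668 = 2.148×10^-3

L/L_☉ ≈ 2.15×10^-3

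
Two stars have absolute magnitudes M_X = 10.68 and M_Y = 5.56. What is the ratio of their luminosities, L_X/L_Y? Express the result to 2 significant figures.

ΔM = M_X − M_Y = 5.12
L_X/L_Y = 10^(−0.4 ΔM) = 10^-2.048 = 8.954×10^-3

L_X/L_Y ≈ 9.0×10^-3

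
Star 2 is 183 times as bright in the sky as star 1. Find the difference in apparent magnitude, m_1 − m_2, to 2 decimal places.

Pogson: Δm = −2.5 log₁₀(ratio) = −2.5 log₁₀(183) = −2.5 × 2.2625 = -5.656
Star 2 is brighter so has the smaller magnitude: m_1 − m_2 is positive.

m_1 − m_2 ≈ 5.66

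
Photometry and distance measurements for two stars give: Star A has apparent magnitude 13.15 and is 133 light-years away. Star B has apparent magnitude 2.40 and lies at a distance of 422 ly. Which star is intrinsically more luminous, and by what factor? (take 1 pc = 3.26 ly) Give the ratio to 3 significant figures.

Star B is more luminous, by a factor of 201000.

Star A: d = 133 ly / 3.26 = 40.80 pc
Star A: M = m − 5 log₁₀ d + 5 = 13.15 − 5·1.6106 + 5 = 10.097
Star B: d = 422 ly / 3.26 = 129.4 pc
Star B: M = m − 5 log₁₀ d + 5 = 2.40 − 5·2.1121 + 5 = -3.160
ΔM = M_A − M_B = 10.097 − (-3.160) = 13.257; smaller M is more luminous → Star B.
L ratio = 10^(0.4 |ΔM|) = 10^5.303 = 200900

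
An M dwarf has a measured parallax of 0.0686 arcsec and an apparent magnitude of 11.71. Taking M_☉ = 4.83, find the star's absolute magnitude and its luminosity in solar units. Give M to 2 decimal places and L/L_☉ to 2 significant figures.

M ≈ 10.89; L/L_☉ ≈ 3.8×10^-3

d = 1/p = 1/0.0686″ = 14.58 pc
M = m − 5 log₁₀ d + 5 = 11.71 − 5·1.1637 + 5 = 10.892
M − M_☉ = 10.892 − 4.83 = 6.062
L/L_☉ = 10^(−0.4 × 6.062) = 3.761×10^-3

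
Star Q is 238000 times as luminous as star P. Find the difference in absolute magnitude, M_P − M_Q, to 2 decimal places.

M_P − M_Q ≈ 13.44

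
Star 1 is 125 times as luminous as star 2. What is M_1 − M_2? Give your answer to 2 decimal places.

M_1 − M_2 ≈ -5.24

Pogson: ΔM = −2.5 log₁₀(ratio) = −2.5 log₁₀(125) = −2.5 × 2.0969 = -5.242
Star 1 is brighter, so it has the smaller magnitude: the difference is negative.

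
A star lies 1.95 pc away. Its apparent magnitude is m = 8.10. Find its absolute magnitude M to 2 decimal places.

M ≈ 11.65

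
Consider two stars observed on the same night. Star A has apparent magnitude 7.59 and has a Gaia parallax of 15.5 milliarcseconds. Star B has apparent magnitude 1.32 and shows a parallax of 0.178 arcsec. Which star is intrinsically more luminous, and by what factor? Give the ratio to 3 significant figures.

Star B is more luminous, by a factor of 2.44.

Star A: p = 15.5 mas = 0.0155″ → d = 1/p = 64.52 pc
Star A: M = m − 5 log₁₀ d + 5 = 7.59 − 5·1.8097 + 5 = 3.542
Star B: d = 1/p = 1/0.178″ = 5.618 pc
Star B: M = m − 5 log₁₀ d + 5 = 1.32 − 5·0.7496 + 5 = 2.572
ΔM = M_A − M_B = 3.542 − (2.572) = 0.970; smaller M is more luminous → Star B.
L ratio = 10^(0.4 |ΔM|) = 10^0.388 = 2.442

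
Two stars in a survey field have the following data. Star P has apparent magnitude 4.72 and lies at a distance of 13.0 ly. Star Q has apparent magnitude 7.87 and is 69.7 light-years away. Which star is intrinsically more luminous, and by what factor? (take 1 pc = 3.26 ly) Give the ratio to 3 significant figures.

Star Q is more luminous, by a factor of 1.58.

Star P: d = 13.0 ly / 3.26 = 3.988 pc
Star P: M = m − 5 log₁₀ d + 5 = 4.72 − 5·0.6007 + 5 = 6.716
Star Q: d = 69.7 ly / 3.26 = 21.38 pc
Star Q: M = m − 5 log₁₀ d + 5 = 7.87 − 5·1.3300 + 5 = 6.220
ΔM = M_P − M_Q = 6.716 − (6.220) = 0.496; smaller M is more luminous → Star Q.
L ratio = 10^(0.4 |ΔM|) = 10^0.199 = 1.580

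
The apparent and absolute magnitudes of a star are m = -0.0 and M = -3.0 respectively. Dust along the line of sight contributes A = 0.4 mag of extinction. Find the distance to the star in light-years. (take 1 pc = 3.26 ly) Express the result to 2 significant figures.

m − M = 5 log₁₀(d/10 pc) + A  ⇒  -0.0 − (-3.0) − 0.4 = 5 log₁₀(d/10)
2.600 = 5 log₁₀(d/10)
log₁₀ d = (m − M − A)/5 + 1 = 1.5200
d = 10^1.5200 = 33.11 pc
= 107.9 ly

d ≈ 110 ly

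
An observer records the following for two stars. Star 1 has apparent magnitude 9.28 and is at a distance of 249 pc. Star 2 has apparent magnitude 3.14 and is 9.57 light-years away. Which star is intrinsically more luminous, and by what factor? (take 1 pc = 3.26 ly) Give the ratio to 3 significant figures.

Star 1: M = m − 5 log₁₀ d + 5 = 9.28 − 5·2.3962 + 5 = 2.299
Star 2: d = 9.57 ly / 3.26 = 2.936 pc
Star 2: M = m − 5 log₁₀ d + 5 = 3.14 − 5·0.4677 + 5 = 5.802
ΔM = M_1 − M_2 = 2.299 − (5.802) = -3.503; smaller M is more luminous → Star 1.
L ratio = 10^(0.4 |ΔM|) = 10^1.401 = 25.18

Star 1 is more luminous, by a factor of 25.2.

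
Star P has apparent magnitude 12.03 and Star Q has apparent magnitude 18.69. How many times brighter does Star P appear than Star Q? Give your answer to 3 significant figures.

461

Magnitude difference = -6.66
Flux ratio = 10^(−0.4 Δm) = 10^(−0.4 × -6.66) = 10^2.664 = 461.3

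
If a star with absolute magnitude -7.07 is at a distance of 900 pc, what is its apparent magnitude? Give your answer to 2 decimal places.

m ≈ 2.70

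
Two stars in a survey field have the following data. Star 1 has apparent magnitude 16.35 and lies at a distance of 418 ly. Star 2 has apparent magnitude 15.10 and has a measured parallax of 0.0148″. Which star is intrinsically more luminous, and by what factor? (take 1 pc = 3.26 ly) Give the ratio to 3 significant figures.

Star 1 is more luminous, by a factor of 1.14.

Star 1: d = 418 ly / 3.26 = 128.2 pc
Star 1: M = m − 5 log₁₀ d + 5 = 16.35 − 5·2.1080 + 5 = 10.810
Star 2: d = 1/p = 1/0.0148″ = 67.57 pc
Star 2: M = m − 5 log₁₀ d + 5 = 15.10 − 5·1.8297 + 5 = 10.951
ΔM = M_1 − M_2 = 10.810 − (10.951) = -0.141; smaller M is more luminous → Star 1.
L ratio = 10^(0.4 |ΔM|) = 10^0.056 = 1.139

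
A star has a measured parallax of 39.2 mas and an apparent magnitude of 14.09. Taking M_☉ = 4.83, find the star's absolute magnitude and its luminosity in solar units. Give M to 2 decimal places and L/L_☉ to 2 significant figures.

M ≈ 12.06; L/L_☉ ≈ 1.3×10^-3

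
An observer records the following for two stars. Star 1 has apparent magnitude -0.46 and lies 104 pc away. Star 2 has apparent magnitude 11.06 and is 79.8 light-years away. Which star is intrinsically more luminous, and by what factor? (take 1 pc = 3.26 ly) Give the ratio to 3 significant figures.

Star 1 is more luminous, by a factor of 732000.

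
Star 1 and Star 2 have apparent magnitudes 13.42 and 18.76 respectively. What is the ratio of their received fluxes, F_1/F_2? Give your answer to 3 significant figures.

F_1/F_2 ≈ 137

Δm = 13.42 − (18.76) = -5.34
Flux ratio = 10^(−0.4 Δm) = 10^(−0.4 × -5.34) = 10^2.136 = 136.8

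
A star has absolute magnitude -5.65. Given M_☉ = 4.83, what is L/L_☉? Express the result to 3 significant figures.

L/L_☉ ≈ 15600

M − M_☉ = -5.65 − 4.83 = -10.480
L/L_☉ = 10^(−0.4 (M − M_☉)) = 10^4.192 = 15560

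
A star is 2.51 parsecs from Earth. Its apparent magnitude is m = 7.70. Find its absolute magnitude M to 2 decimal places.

5 log₁₀(d/10 pc) = 5 log₁₀(2.510) − 5 = -3.002
M = m − 5 log₁₀(d/10) = 7.70 + 3.002 = 10.702

M ≈ 10.70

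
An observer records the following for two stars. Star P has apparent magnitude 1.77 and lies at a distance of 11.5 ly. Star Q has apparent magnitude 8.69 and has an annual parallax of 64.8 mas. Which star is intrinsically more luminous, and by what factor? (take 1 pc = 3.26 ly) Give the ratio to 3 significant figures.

Star P is more luminous, by a factor of 30.6.

Star P: d = 11.5 ly / 3.26 = 3.528 pc
Star P: M = m − 5 log₁₀ d + 5 = 1.77 − 5·0.5475 + 5 = 4.033
Star Q: p = 64.8 mas = 0.0648″ → d = 1/p = 15.43 pc
Star Q: M = m − 5 log₁₀ d + 5 = 8.69 − 5·1.1884 + 5 = 7.748
ΔM = M_P − M_Q = 4.033 − (7.748) = -3.715; smaller M is more luminous → Star P.
L ratio = 10^(0.4 |ΔM|) = 10^1.486 = 30.63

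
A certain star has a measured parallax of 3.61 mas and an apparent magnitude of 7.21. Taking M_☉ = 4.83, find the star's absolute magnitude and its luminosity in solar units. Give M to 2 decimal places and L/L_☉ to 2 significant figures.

d = 1/p = 1000/3.61 mas = 277.0 pc
M = m − 5 log₁₀ d + 5 = 7.21 − 5·2.4425 + 5 = -0.002
M − M_☉ = -0.002 − 4.83 = -4.832
L/L_☉ = 10^(−0.4 × -4.832) = 85.70

M ≈ -0.00; L/L_☉ ≈ 86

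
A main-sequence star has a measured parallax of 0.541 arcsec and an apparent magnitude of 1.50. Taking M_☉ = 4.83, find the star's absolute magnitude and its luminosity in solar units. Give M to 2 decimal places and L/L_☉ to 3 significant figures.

d = 1/p = 1/0.541″ = 1.848 pc
M = m − 5 log₁₀ d + 5 = 1.50 − 5·0.2668 + 5 = 5.166
M − M_☉ = 5.166 − 4.83 = 0.336
L/L_☉ = 10^(−0.4 × 0.336) = 0.7338

M ≈ 5.17; L/L_☉ ≈ 0.734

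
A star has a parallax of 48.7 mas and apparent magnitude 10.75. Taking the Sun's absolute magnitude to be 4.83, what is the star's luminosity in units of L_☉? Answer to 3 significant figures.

L/L_☉ ≈ 0.0181

d = 1/p = 1000/48.7 mas = 20.53 pc
M = m − 5 log₁₀ d + 5 = 10.75 − 5·1.3125 + 5 = 9.188
M − M_☉ = 9.188 − 4.83 = 4.358
L/L_☉ = 10^(−0.4 × 4.358) = 0.01807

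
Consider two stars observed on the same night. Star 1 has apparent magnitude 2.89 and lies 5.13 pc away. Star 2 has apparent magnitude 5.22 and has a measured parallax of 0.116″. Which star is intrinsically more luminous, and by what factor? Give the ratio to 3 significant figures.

Star 1 is more luminous, by a factor of 3.03.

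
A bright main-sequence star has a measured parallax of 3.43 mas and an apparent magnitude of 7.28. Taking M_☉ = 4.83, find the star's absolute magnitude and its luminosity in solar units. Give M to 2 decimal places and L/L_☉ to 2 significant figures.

M ≈ -0.04; L/L_☉ ≈ 89

d = 1/p = 1000/3.43 mas = 291.5 pc
M = m − 5 log₁₀ d + 5 = 7.28 − 5·2.4647 + 5 = -0.044
M − M_☉ = -0.044 − 4.83 = -4.874
L/L_☉ = 10^(−0.4 × -4.874) = 89.00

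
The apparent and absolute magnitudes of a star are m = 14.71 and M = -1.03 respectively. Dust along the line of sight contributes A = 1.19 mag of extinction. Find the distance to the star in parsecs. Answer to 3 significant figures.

m − M = 5 log₁₀(d/10 pc) + A  ⇒  14.71 − (-1.03) − 1.19 = 5 log₁₀(d/10)
14.550 = 5 log₁₀(d/10)
log₁₀ d = (m − M − A)/5 + 1 = 3.9100
d = 10^3.9100 = 8128 pc

d ≈ 8130 pc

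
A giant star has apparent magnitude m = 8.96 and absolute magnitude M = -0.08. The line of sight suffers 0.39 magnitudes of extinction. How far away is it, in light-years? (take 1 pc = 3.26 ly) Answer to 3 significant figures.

d ≈ 1750 ly

m − M = 5 log₁₀(d/10 pc) + A  ⇒  8.96 − (-0.08) − 0.39 = 5 log₁₀(d/10)
8.650 = 5 log₁₀(d/10)
log₁₀ d = (m − M − A)/5 + 1 = 2.7300
d = 10^2.7300 = 537.0 pc
= 1751 ly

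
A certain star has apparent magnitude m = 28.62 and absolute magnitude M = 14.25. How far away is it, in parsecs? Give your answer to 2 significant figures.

d ≈ 7500 pc

μ = m − M = 14.370
m − M = 5 log₁₀ d − 5
log₁₀ d = (m − M)/5 + 1 = 3.8740
d = 10^3.8740 = 7482 pc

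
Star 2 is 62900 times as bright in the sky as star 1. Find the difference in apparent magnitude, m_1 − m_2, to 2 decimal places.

m_1 − m_2 ≈ 12.00

Pogson: Δm = −2.5 log₁₀(ratio) = −2.5 log₁₀(62900) = −2.5 × 4.7987 = -11.997
Star 2 is brighter so has the smaller magnitude: m_1 − m_2 is positive.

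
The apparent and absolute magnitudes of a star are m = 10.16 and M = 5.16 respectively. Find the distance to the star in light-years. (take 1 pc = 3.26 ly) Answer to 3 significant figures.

d ≈ 326 ly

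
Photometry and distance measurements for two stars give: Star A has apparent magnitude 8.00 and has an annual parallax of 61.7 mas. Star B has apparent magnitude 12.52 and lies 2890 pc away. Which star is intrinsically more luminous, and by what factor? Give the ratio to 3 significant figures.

Star A: p = 61.7 mas = 0.0617″ → d = 1/p = 16.21 pc
Star A: M = m − 5 log₁₀ d + 5 = 8.00 − 5·1.2097 + 5 = 6.951
Star B: M = m − 5 log₁₀ d + 5 = 12.52 − 5·3.4609 + 5 = 0.216
ΔM = M_A − M_B = 6.951 − (0.216) = 6.736; smaller M is more luminous → Star B.
L ratio = 10^(0.4 |ΔM|) = 10^2.694 = 494.7

Star B is more luminous, by a factor of 495.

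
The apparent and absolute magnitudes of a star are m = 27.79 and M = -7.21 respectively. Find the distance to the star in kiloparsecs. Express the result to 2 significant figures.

μ = m − M = 35.000
m − M = 5 log₁₀ d − 5
log₁₀ d = (m − M)/5 + 1 = 8.0000
d = 10^8.0000 = 1.000×10^8 pc
= 100000 kpc

d ≈ 100000 kpc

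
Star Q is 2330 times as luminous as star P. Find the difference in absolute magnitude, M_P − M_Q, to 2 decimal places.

M_P − M_Q ≈ 8.42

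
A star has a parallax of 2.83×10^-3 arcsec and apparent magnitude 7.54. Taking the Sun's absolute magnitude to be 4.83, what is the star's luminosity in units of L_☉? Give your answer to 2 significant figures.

d = 1/p = 1/2.83×10^-3″ = 353.4 pc
M = m − 5 log₁₀ d + 5 = 7.54 − 5·2.5482 + 5 = -0.201
M − M_☉ = -0.201 − 4.83 = -5.031
L/L_☉ = 10^(−0.4 × -5.031) = 102.9

L/L_☉ ≈ 100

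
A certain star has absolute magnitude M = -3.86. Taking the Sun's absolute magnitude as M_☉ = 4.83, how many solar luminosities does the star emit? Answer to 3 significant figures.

M − M_☉ = -3.86 − 4.83 = -8.690
L/L_☉ = 10^(−0.4 (M − M_☉)) = 10^3.476 = 2992

L/L_☉ ≈ 2990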